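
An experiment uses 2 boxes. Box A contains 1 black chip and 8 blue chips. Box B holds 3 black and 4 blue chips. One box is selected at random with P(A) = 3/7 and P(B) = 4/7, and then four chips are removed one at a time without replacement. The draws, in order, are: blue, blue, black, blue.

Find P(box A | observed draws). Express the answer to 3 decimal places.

The likelihood of the observed sequence under each hypothesis: P(data | box A) = (8/9)(7/8)(1/7)(6/6) = 1/9; P(data | box B) = (4/7)(3/6)(3/5)(2/4) = 3/35.
Weighting by the prior gives 3/7 · 1/9 = 1/21, 4/7 · 3/35 = 12/245; summing to 71/735.
So P(box A | data) = (1/21) / (71/735) = 35/71.

0.493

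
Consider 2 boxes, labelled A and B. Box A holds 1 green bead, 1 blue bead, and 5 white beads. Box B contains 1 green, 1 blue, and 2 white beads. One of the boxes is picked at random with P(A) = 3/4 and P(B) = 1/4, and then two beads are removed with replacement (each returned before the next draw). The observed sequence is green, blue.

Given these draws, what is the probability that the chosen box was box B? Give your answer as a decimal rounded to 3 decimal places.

0.505

Compute the likelihood of the observed sequence for each case: P(data | box A) = (1/7)(1/7) = 0.020408; P(data | box B) = (1/4)(1/4) = 0.0625.
The prior-weighted likelihoods are 3/4 · 0.020408 = 0.015306, 1/4 · 0.0625 = 0.015625; summing to 0.030931.
Hence P(box B | data) = (0.015625) / (0.030931) = 0.50515.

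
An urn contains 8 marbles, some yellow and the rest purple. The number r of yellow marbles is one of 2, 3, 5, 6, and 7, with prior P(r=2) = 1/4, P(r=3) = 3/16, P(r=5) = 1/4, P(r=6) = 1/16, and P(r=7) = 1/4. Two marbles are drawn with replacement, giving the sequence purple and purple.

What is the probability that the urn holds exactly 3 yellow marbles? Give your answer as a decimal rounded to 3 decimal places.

0.285

Compute the likelihood of the observed sequence for each case: P(data | r = 2) = (6/8)(6/8) = 0.5625; P(data | r = 3) = (5/8)(5/8) = 0.39062; P(data | r = 5) = (3/8)(3/8) = 0.14062; P(data | r = 6) = (2/8)(2/8) = 0.0625; P(data | r = 7) = (1/8)(1/8) = 0.015625.
The prior-weighted likelihoods are 1/4 · 0.5625 = 0.14062, 3/16 · 0.39062 = 0.073242, 1/4 · 0.14062 = 0.035156, 1/16 · 0.0625 = 0.0039062, 1/4 · 0.015625 = 0.0039062; with total 0.25684.
By Bayes' rule, P(r = 3 | data) = (0.073242) / (0.25684) = 0.28517.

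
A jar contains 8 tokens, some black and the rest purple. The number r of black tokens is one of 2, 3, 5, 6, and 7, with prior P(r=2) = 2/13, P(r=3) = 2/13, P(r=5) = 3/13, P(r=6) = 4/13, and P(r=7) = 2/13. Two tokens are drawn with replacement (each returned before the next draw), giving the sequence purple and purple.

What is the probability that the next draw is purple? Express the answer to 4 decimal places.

0.5966

For each hypothesis, P(data | H) works out to: P(data | r = 2) = (6/8)(6/8) = 9/16; P(data | r = 3) = (5/8)(5/8) = 25/64; P(data | r = 5) = (3/8)(3/8) = 9/64; P(data | r = 6) = (2/8)(2/8) = 1/16; P(data | r = 7) = (1/8)(1/8) = 1/64.
The prior-weighted likelihoods are 2/13 · 9/16 = 9/104, 2/13 · 25/64 = 25/416, 3/13 · 9/64 = 27/832, 4/13 · 1/16 = 1/52, 2/13 · 1/64 = 1/416; with total 167/832.
Normalising, the posterior is P(r = 2 | data) = 0.43114, P(r = 3 | data) = 0.2994, P(r = 5 | data) = 0.16168, P(r = 6 | data) = 0.095808, P(r = 7 | data) = 0.011976.
The predictive probability is P(purple next | data) = (3/4)(0.43114) + (5/8)(0.2994) + (3/8)(0.16168) + (1/4)(0.095808) + (1/8)(0.011976) = 0.59656.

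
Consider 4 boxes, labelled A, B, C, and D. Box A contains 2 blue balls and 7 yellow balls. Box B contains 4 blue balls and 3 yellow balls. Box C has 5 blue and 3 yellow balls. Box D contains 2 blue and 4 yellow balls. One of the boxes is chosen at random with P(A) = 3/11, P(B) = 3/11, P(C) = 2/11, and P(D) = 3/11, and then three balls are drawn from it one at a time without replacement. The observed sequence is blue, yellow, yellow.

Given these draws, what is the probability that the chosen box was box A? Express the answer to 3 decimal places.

The likelihood of the observed sequence under each hypothesis: P(data | box A) = (2/9)(7/8)(6/7) = 0.16667; P(data | box B) = (4/7)(3/6)(2/5) = 0.11429; P(data | box C) = (5/8)(3/7)(2/6) = 0.089286; P(data | box D) = (2/6)(4/5)(3/4) = 0.2.
Multiplying each by its prior: 3/11 · 0.16667 = 0.045455, 3/11 · 0.11429 = 0.031169, 2/11 · 0.089286 = 0.016234, 3/11 · 0.2 = 0.054545; summing to 0.1474.
Hence P(box A | data) = (0.045455) / (0.1474) = 0.30837.

0.308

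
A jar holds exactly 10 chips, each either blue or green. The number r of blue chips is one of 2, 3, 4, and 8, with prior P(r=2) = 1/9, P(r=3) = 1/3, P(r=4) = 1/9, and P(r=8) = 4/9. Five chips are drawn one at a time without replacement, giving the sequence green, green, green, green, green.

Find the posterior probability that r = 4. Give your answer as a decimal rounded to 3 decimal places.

Compute the likelihood of the observed sequence for each case: P(data | r = 2) = (8/10)(7/9)(6/8)(5/7)(4/6) = 0.22222; P(data | r = 3) = (7/10)(6/9)(5/8)(4/7)(3/6) = 0.083333; P(data | r = 4) = (6/10)(5/9)(4/8)(3/7)(2/6) = 0.02381; P(data | r = 8) = (2/10)(1/9)(0/8) = 0.
Multiplying each by its prior: 1/9 · 0.22222 = 0.024691, 1/3 · 0.083333 = 0.027778, 1/9 · 0.02381 = 0.0026455, 4/9 · 0 = 0; with total 0.055115.
Hence P(r = 4 | data) = (0.0026455) / (0.055115) = 0.048.

0.048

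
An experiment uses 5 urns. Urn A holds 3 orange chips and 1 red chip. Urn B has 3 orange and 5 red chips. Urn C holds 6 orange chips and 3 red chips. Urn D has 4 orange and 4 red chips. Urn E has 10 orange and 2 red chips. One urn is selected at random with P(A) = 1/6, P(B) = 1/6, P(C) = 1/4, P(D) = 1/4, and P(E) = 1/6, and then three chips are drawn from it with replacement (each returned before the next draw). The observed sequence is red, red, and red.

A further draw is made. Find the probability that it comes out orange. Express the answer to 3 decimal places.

Compute the likelihood of the observed sequence for each case: P(data | urn A) = (1/4)(1/4)(1/4) = 0.015625; P(data | urn B) = (5/8)(5/8)(5/8) = 0.24414; P(data | urn C) = (3/9)(3/9)(3/9) = 0.037037; P(data | urn D) = (4/8)(4/8)(4/8) = 0.125; P(data | urn E) = (2/12)(2/12)(2/12) = 0.0046296.
Multiplying each by its prior: 1/6 · 0.015625 = 0.0026042, 1/6 · 0.24414 = 0.04069, 1/4 · 0.037037 = 0.0092593, 1/4 · 0.125 = 0.03125, 1/6 · 0.0046296 = 0.0007716; these sum to 0.084575.
The posterior is then P(urn A | data) = 0.030791, P(urn B | data) = 0.48111, P(urn C | data) = 0.10948, P(urn D | data) = 0.36949, P(urn E | data) = 0.0091233.
Averaging over the posterior, P(orange next | data) = (3/4)(0.030791) + (3/8)(0.48111) + (2/3)(0.10948) + (1/2)(0.36949) + (5/6)(0.0091233) = 0.46885.

0.469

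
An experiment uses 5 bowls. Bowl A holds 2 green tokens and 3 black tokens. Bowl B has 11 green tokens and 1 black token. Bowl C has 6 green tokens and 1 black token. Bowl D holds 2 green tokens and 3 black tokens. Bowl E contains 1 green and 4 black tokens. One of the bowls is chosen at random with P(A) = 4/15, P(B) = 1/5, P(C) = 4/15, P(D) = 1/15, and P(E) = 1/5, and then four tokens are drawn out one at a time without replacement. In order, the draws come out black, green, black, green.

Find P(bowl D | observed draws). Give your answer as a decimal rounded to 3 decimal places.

The likelihood of the observed sequence under each hypothesis: P(data | bowl A) = (3/5)(2/4)(2/3)(1/2) = 1/10; P(data | bowl B) = (1/12)(11/11)(0/10) = 0; P(data | bowl C) = (1/7)(6/6)(0/5) = 0; P(data | bowl D) = (3/5)(2/4)(2/3)(1/2) = 1/10; P(data | bowl E) = (4/5)(1/4)(3/3)(0/2) = 0.
Multiplying each by its prior: 4/15 · 1/10 = 2/75, 1/5 · 0 = 0, 4/15 · 0 = 0, 1/15 · 1/10 = 1/150, 1/5 · 0 = 0; these sum to 1/30.
By Bayes' rule, P(bowl D | data) = (1/150) / (1/30) = 1/5.

0.200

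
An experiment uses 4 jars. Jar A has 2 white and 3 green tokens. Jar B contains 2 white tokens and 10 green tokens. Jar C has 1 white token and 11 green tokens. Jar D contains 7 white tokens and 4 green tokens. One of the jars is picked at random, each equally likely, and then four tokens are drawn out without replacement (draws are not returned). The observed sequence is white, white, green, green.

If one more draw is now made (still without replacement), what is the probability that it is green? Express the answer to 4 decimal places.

0.7458

Compute the likelihood of the observed sequence for each case: P(data | jar A) = (2/5)(1/4)(3/3)(2/2) = 0.1; P(data | jar B) = (2/12)(1/11)(10/10)(9/9) = 0.015152; P(data | jar C) = (1/12)(0/11) = 0; P(data | jar D) = (7/11)(6/10)(4/9)(3/8) = 0.063636.
Weighting by the prior gives 1/4 · 0.1 = 0.025, 1/4 · 0.015152 = 0.0037879, 1/4 · 0 = 0, 1/4 · 0.063636 = 0.015909; these sum to 0.044697.
The posterior is then P(jar A | data) = 0.55932, P(jar B | data) = 0.084746, P(jar C | data) = 0, P(jar D | data) = 0.35593.
So P(green next | data) = Σ P(green next | H) P(H | data) = (1)(0.55932) + (1)(0.084746) + (2/7)(0.35593) = 0.74576.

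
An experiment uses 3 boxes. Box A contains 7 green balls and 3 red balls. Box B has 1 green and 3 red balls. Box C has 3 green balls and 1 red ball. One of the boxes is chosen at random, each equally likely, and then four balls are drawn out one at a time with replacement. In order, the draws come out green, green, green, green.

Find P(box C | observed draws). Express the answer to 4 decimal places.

Compute the likelihood of the observed sequence for each case: P(data | box A) = (7/10)(7/10)(7/10)(7/10) = 0.2401; P(data | box B) = (1/4)(1/4)(1/4)(1/4) = 0.0039062; P(data | box C) = (3/4)(3/4)(3/4)(3/4) = 0.31641.
Multiplying each by its prior: 1/3 · 0.2401 = 0.080033, 1/3 · 0.0039062 = 0.0013021, 1/3 · 0.31641 = 0.10547; summing to 0.1868.
Therefore the posterior P(box C | data) = (0.10547) / (0.1868) = 0.5646.

0.5646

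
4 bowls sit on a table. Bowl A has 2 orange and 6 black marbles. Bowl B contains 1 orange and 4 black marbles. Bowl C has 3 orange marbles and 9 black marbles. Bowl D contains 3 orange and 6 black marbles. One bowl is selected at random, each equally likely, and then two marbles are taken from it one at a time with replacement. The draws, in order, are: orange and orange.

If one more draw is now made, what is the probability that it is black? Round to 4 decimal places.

0.7237

Under each hypothesis, the probability of the observed sequence is: P(data | bowl A) = (2/8)(2/8) = 0.0625; P(data | bowl B) = (1/5)(1/5) = 0.04; P(data | bowl C) = (3/12)(3/12) = 0.0625; P(data | bowl D) = (3/9)(3/9) = 0.11111.
The prior-weighted likelihoods are 1/4 · 0.0625 = 0.015625, 1/4 · 0.04 = 0.01, 1/4 · 0.0625 = 0.015625, 1/4 · 0.11111 = 0.027778; summing to 0.069028.
Dividing through by the total gives posterior P(bowl A | data) = 0.22636, P(bowl B | data) = 0.14487, P(bowl C | data) = 0.22636, P(bowl D | data) = 0.40241.
So P(black next | data) = Σ P(black next | H) P(H | data) = (3/4)(0.22636) + (4/5)(0.14487) + (3/4)(0.22636) + (2/3)(0.40241) = 0.72371.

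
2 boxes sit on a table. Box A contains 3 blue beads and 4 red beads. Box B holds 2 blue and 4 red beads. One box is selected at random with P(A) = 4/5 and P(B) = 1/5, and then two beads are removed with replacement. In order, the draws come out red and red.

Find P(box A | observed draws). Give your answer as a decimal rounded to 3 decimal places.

The likelihood of the observed sequence under each hypothesis: P(data | box A) = (4/7)(4/7) = 0.32653; P(data | box B) = (4/6)(4/6) = 0.44444.
The prior-weighted likelihoods are 4/5 · 0.32653 = 0.26122, 1/5 · 0.44444 = 0.088889; summing to 0.35011.
Hence P(box A | data) = (0.26122) / (0.35011) = 0.74611.

0.746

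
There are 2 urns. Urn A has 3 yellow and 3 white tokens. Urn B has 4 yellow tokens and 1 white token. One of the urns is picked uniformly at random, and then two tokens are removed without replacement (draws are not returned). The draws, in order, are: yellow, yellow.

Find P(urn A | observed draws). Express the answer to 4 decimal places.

The likelihood of the observed sequence under each hypothesis: P(data | urn A) = (3/6)(2/5) = 1/5; P(data | urn B) = (4/5)(3/4) = 3/5.
The prior-weighted likelihoods are 1/2 · 1/5 = 1/10, 1/2 · 3/5 = 3/10; summing to 2/5.
By Bayes' rule, P(urn A | data) = (1/10) / (2/5) = 1/4.

0.2500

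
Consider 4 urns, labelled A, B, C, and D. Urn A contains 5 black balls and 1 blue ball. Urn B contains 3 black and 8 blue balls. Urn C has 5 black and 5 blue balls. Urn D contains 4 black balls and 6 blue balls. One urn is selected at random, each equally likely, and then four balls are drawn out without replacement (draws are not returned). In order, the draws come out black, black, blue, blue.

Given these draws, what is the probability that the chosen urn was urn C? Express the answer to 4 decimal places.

Compute the likelihood of the observed sequence for each case: P(data | urn A) = (5/6)(4/5)(1/4)(0/3) = 0; P(data | urn B) = (3/11)(2/10)(8/9)(7/8) = 0.042424; P(data | urn C) = (5/10)(4/9)(5/8)(4/7) = 0.079365; P(data | urn D) = (4/10)(3/9)(6/8)(5/7) = 0.071429.
Multiplying each by its prior: 1/4 · 0 = 0, 1/4 · 0.042424 = 0.010606, 1/4 · 0.079365 = 0.019841, 1/4 · 0.071429 = 0.017857; these sum to 0.048304.
Hence P(urn C | data) = (0.019841) / (0.048304) = 0.41075.

0.4108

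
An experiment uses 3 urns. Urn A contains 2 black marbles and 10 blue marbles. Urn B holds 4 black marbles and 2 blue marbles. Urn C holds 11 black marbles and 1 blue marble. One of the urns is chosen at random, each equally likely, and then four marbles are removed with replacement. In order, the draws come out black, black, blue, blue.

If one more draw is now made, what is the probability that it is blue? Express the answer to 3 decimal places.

0.443

The likelihood of the observed sequence under each hypothesis: P(data | urn A) = (2/12)(2/12)(10/12)(10/12) = 0.01929; P(data | urn B) = (4/6)(4/6)(2/6)(2/6) = 0.049383; P(data | urn C) = (11/12)(11/12)(1/12)(1/12) = 0.0058353.
Multiplying each by its prior: 1/3 · 0.01929 = 0.00643, 1/3 · 0.049383 = 0.016461, 1/3 · 0.0058353 = 0.0019451; with total 0.024836.
Dividing through by the total gives posterior P(urn A | data) = 0.2589, P(urn B | data) = 0.66278, P(urn C | data) = 0.078317.
Averaging over the posterior, P(blue next | data) = (5/6)(0.2589) + (1/3)(0.66278) + (1/12)(0.078317) = 0.4432.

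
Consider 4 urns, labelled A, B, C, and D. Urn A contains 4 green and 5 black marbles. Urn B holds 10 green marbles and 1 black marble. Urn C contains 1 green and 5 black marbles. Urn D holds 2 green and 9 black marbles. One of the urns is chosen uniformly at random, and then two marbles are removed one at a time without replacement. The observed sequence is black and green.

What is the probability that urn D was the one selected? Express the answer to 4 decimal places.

0.2341

The likelihood of the observed sequence under each hypothesis: P(data | urn A) = (5/9)(4/8) = 5/18; P(data | urn B) = (1/11)(10/10) = 1/11; P(data | urn C) = (5/6)(1/5) = 1/6; P(data | urn D) = (9/11)(2/10) = 9/55.
Multiplying each by its prior: 1/4 · 5/18 = 5/72, 1/4 · 1/11 = 1/44, 1/4 · 1/6 = 1/24, 1/4 · 9/55 = 9/220; summing to 173/990.
So P(urn D | data) = (9/220) / (173/990) = 81/346.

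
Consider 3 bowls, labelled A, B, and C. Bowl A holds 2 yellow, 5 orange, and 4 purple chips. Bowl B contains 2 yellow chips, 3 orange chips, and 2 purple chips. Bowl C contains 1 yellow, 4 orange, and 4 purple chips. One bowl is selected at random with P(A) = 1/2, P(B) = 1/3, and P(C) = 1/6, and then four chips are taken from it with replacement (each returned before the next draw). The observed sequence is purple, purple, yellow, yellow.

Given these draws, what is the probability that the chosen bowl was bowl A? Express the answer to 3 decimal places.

Compute the likelihood of the observed sequence for each case: P(data | bowl A) = (4/11)(4/11)(2/11)(2/11) = 0.0043713; P(data | bowl B) = (2/7)(2/7)(2/7)(2/7) = 0.0066639; P(data | bowl C) = (4/9)(4/9)(1/9)(1/9) = 0.0024387.
Multiplying each by its prior: 1/2 · 0.0043713 = 0.0021856, 1/3 · 0.0066639 = 0.0022213, 1/6 · 0.0024387 = 0.00040644; with total 0.0048134.
By Bayes' rule, P(bowl A | data) = (0.0021856) / (0.0048134) = 0.45408.

0.454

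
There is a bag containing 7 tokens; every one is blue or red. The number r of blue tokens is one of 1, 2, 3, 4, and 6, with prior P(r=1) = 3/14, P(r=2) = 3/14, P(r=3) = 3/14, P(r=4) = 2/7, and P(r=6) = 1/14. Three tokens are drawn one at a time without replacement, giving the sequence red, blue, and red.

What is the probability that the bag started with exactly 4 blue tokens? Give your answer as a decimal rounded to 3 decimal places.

Under each hypothesis, the probability of the observed sequence is: P(data | r = 1) = (6/7)(1/6)(5/5) = 1/7; P(data | r = 2) = (5/7)(2/6)(4/5) = 4/21; P(data | r = 3) = (4/7)(3/6)(3/5) = 6/35; P(data | r = 4) = (3/7)(4/6)(2/5) = 4/35; P(data | r = 6) = (1/7)(6/6)(0/5) = 0.
Multiplying each by its prior: 3/14 · 1/7 = 3/98, 3/14 · 4/21 = 2/49, 3/14 · 6/35 = 9/245, 2/7 · 4/35 = 8/245, 1/14 · 0 = 0; summing to 69/490.
Therefore the posterior P(r = 4 | data) = (8/245) / (69/490) = 16/69.

0.232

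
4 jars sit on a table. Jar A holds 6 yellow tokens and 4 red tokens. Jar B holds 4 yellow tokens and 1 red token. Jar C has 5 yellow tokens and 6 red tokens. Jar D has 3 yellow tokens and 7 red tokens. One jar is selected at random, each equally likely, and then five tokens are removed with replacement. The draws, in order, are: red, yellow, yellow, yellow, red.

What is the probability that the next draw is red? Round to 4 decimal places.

0.4409

The likelihood of the observed sequence under each hypothesis: P(data | jar A) = (4/10)(6/10)(6/10)(6/10)(4/10) = 0.03456; P(data | jar B) = (1/5)(4/5)(4/5)(4/5)(1/5) = 0.02048; P(data | jar C) = (6/11)(5/11)(5/11)(5/11)(6/11) = 0.027941; P(data | jar D) = (7/10)(3/10)(3/10)(3/10)(7/10) = 0.01323.
Multiplying each by its prior: 1/4 · 0.03456 = 0.00864, 1/4 · 0.02048 = 0.00512, 1/4 · 0.027941 = 0.0069854, 1/4 · 0.01323 = 0.0033075; these sum to 0.024053.
The posterior is then P(jar A | data) = 0.35921, P(jar B | data) = 0.21286, P(jar C | data) = 0.29042, P(jar D | data) = 0.13751.
So P(red next | data) = Σ P(red next | H) P(H | data) = (2/5)(0.35921) + (1/5)(0.21286) + (6/11)(0.29042) + (7/10)(0.13751) = 0.44092.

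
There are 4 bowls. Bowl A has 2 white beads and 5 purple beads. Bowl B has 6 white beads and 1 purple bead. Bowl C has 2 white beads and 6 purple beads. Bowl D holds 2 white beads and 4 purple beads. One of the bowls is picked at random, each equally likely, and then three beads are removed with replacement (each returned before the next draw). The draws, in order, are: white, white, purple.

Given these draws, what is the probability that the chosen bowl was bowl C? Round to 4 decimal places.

The likelihood of the observed sequence under each hypothesis: P(data | bowl A) = (2/7)(2/7)(5/7) = 0.058309; P(data | bowl B) = (6/7)(6/7)(1/7) = 0.10496; P(data | bowl C) = (2/8)(2/8)(6/8) = 0.046875; P(data | bowl D) = (2/6)(2/6)(4/6) = 0.074074.
Weighting by the prior gives 1/4 · 0.058309 = 0.014577, 1/4 · 0.10496 = 0.026239, 1/4 · 0.046875 = 0.011719, 1/4 · 0.074074 = 0.018519; these sum to 0.071054.
Hence P(bowl C | data) = (0.011719) / (0.071054) = 0.16493.

0.1649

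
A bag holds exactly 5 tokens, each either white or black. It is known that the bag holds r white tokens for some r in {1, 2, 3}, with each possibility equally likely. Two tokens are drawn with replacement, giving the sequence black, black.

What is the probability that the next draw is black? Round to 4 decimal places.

0.6828

Under each hypothesis, the probability of the observed sequence is: P(data | r = 1) = (4/5)(4/5) = 16/25; P(data | r = 2) = (3/5)(3/5) = 9/25; P(data | r = 3) = (2/5)(2/5) = 4/25.
Multiplying each by its prior: 1/3 · 16/25 = 16/75, 1/3 · 9/25 = 3/25, 1/3 · 4/25 = 4/75; with total 29/75.
Dividing through by the total gives posterior P(r = 1 | data) = 16/29, P(r = 2 | data) = 9/29, P(r = 3 | data) = 4/29.
So P(black next | data) = Σ P(black next | H) P(H | data) = (4/5)(16/29) + (3/5)(9/29) + (2/5)(4/29) = 99/145.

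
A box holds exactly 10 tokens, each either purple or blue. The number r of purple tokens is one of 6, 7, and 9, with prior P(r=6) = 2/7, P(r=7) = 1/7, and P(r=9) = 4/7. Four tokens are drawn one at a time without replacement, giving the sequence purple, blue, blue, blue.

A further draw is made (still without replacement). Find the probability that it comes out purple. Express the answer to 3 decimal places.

0.855

Compute the likelihood of the observed sequence for each case: P(data | r = 6) = (6/10)(4/9)(3/8)(2/7) = 0.028571; P(data | r = 7) = (7/10)(3/9)(2/8)(1/7) = 0.0083333; P(data | r = 9) = (9/10)(1/9)(0/8) = 0.
The prior-weighted likelihoods are 2/7 · 0.028571 = 0.0081633, 1/7 · 0.0083333 = 0.0011905, 4/7 · 0 = 0; summing to 0.0093537.
Dividing through by the total gives posterior P(r = 6 | data) = 0.87273, P(r = 7 | data) = 0.12727, P(r = 9 | data) = 0.
Averaging over the posterior, P(purple next | data) = (5/6)(0.87273) + (1)(0.12727) = 0.85455.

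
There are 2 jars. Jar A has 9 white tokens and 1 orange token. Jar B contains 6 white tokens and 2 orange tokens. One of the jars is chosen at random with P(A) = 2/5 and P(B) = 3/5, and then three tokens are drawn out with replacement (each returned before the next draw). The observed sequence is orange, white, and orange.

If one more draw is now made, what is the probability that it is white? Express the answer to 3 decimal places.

For each hypothesis, P(data | H) works out to: P(data | jar A) = (1/10)(9/10)(1/10) = 0.009; P(data | jar B) = (2/8)(6/8)(2/8) = 0.046875.
The prior-weighted likelihoods are 2/5 · 0.009 = 0.0036, 3/5 · 0.046875 = 0.028125; with total 0.031725.
Normalising, the posterior is P(jar A | data) = 0.11348, P(jar B | data) = 0.88652.
The predictive probability is P(white next | data) = (9/10)(0.11348) + (3/4)(0.88652) = 0.76702.

0.767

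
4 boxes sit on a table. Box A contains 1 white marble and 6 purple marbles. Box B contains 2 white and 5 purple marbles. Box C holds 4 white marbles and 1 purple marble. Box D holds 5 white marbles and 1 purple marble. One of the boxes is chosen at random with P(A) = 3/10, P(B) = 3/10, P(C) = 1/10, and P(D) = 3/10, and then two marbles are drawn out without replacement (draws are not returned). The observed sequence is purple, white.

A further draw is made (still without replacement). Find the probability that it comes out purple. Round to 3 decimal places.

0.543

Compute the likelihood of the observed sequence for each case: P(data | box A) = (6/7)(1/6) = 1/7; P(data | box B) = (5/7)(2/6) = 5/21; P(data | box C) = (1/5)(4/4) = 1/5; P(data | box D) = (1/6)(5/5) = 1/6.
The prior-weighted likelihoods are 3/10 · 1/7 = 3/70, 3/10 · 5/21 = 1/14, 1/10 · 1/5 = 1/50, 3/10 · 1/6 = 1/20; these sum to 129/700.
Normalising, the posterior is P(box A | data) = 10/43, P(box B | data) = 50/129, P(box C | data) = 14/129, P(box D | data) = 35/129.
So P(purple next | data) = Σ P(purple next | H) P(H | data) = (1)(10/43) + (4/5)(50/129) + (0)(14/129) + (0)(35/129) = 70/129.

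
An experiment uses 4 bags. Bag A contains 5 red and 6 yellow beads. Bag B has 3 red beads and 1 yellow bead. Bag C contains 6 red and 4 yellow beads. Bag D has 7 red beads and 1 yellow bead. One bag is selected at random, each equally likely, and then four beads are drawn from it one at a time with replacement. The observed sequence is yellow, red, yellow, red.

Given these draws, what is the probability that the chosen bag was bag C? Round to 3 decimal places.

0.347

Under each hypothesis, the probability of the observed sequence is: P(data | bag A) = (6/11)(5/11)(6/11)(5/11) = 0.061471; P(data | bag B) = (1/4)(3/4)(1/4)(3/4) = 0.035156; P(data | bag C) = (4/10)(6/10)(4/10)(6/10) = 0.0576; P(data | bag D) = (1/8)(7/8)(1/8)(7/8) = 0.011963.
The prior-weighted likelihoods are 1/4 · 0.061471 = 0.015368, 1/4 · 0.035156 = 0.0087891, 1/4 · 0.0576 = 0.0144, 1/4 · 0.011963 = 0.0029907; these sum to 0.041548.
Therefore the posterior P(bag C | data) = (0.0144) / (0.041548) = 0.34659.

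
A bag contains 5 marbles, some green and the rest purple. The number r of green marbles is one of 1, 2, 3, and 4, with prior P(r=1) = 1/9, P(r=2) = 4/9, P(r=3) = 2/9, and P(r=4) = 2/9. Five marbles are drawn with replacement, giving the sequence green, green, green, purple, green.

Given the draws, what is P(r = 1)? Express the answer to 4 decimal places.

Compute the likelihood of the observed sequence for each case: P(data | r = 1) = (1/5)(1/5)(1/5)(4/5)(1/5) = 0.00128; P(data | r = 2) = (2/5)(2/5)(2/5)(3/5)(2/5) = 0.01536; P(data | r = 3) = (3/5)(3/5)(3/5)(2/5)(3/5) = 0.05184; P(data | r = 4) = (4/5)(4/5)(4/5)(1/5)(4/5) = 0.08192.
The prior-weighted likelihoods are 1/9 · 0.00128 = 0.00014222, 4/9 · 0.01536 = 0.0068267, 2/9 · 0.05184 = 0.01152, 2/9 · 0.08192 = 0.018204; these sum to 0.036693.
Therefore the posterior P(r = 1 | data) = (0.00014222) / (0.036693) = 0.003876.

0.0039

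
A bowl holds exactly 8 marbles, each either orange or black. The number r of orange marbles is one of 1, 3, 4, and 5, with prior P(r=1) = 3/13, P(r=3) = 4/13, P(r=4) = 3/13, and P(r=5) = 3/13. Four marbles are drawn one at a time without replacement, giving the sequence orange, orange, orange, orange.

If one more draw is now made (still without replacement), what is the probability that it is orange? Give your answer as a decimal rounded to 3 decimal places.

The likelihood of the observed sequence under each hypothesis: P(data | r = 1) = (1/8)(0/7) = 0; P(data | r = 3) = (3/8)(2/7)(1/6)(0/5) = 0; P(data | r = 4) = (4/8)(3/7)(2/6)(1/5) = 1/70; P(data | r = 5) = (5/8)(4/7)(3/6)(2/5) = 1/14.
The prior-weighted likelihoods are 3/13 · 0 = 0, 4/13 · 0 = 0, 3/13 · 1/70 = 3/910, 3/13 · 1/14 = 3/182; with total 9/455.
The posterior is then P(r = 1 | data) = 0, P(r = 3 | data) = 0, P(r = 4 | data) = 1/6, P(r = 5 | data) = 5/6.
So P(orange next | data) = Σ P(orange next | H) P(H | data) = (0)(1/6) + (1/4)(5/6) = 5/24.

0.208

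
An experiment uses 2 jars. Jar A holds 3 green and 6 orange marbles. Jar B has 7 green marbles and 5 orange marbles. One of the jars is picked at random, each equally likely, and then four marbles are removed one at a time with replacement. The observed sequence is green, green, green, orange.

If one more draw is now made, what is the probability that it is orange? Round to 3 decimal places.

For each hypothesis, P(data | H) works out to: P(data | jar A) = (3/9)(3/9)(3/9)(6/9) = 0.024691; P(data | jar B) = (7/12)(7/12)(7/12)(5/12) = 0.082706.
Weighting by the prior gives 1/2 · 0.024691 = 0.012346, 1/2 · 0.082706 = 0.041353; these sum to 0.053699.
The posterior is then P(jar A | data) = 0.22991, P(jar B | data) = 0.77009.
Averaging over the posterior, P(orange next | data) = (2/3)(0.22991) + (5/12)(0.77009) = 0.47414.

0.474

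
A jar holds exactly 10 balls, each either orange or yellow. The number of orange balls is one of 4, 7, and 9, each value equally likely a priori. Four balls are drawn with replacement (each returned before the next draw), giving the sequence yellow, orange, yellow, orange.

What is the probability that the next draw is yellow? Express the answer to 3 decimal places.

Compute the likelihood of the observed sequence for each case: P(data | r = 4) = (6/10)(4/10)(6/10)(4/10) = 0.0576; P(data | r = 7) = (3/10)(7/10)(3/10)(7/10) = 0.0441; P(data | r = 9) = (1/10)(9/10)(1/10)(9/10) = 0.0081.
The prior-weighted likelihoods are 1/3 · 0.0576 = 0.0192, 1/3 · 0.0441 = 0.0147, 1/3 · 0.0081 = 0.0027; these sum to 0.0366.
Normalising, the posterior is P(r = 4 | data) = 0.52459, P(r = 7 | data) = 0.40164, P(r = 9 | data) = 0.07377.
So P(yellow next | data) = Σ P(yellow next | H) P(H | data) = (3/5)(0.52459) + (3/10)(0.40164) + (1/10)(0.07377) = 0.44262.

0.443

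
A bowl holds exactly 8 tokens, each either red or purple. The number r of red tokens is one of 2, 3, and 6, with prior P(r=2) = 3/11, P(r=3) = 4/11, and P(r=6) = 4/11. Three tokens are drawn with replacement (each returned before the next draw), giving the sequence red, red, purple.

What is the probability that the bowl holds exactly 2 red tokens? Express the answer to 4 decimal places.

Under each hypothesis, the probability of the observed sequence is: P(data | r = 2) = (2/8)(2/8)(6/8) = 0.046875; P(data | r = 3) = (3/8)(3/8)(5/8) = 0.087891; P(data | r = 6) = (6/8)(6/8)(2/8) = 0.14062.
Multiplying each by its prior: 3/11 · 0.046875 = 0.012784, 4/11 · 0.087891 = 0.03196, 4/11 · 0.14062 = 0.051136; summing to 0.095881.
By Bayes' rule, P(r = 2 | data) = (0.012784) / (0.095881) = 0.13333.

0.1333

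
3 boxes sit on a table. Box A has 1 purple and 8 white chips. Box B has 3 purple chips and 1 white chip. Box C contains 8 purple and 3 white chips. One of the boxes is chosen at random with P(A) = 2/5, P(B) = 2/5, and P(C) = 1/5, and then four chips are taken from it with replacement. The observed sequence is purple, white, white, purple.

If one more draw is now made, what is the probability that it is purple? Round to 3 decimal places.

Under each hypothesis, the probability of the observed sequence is: P(data | box A) = (1/9)(8/9)(8/9)(1/9) = 0.0097546; P(data | box B) = (3/4)(1/4)(1/4)(3/4) = 0.035156; P(data | box C) = (8/11)(3/11)(3/11)(8/11) = 0.039342.
The prior-weighted likelihoods are 2/5 · 0.0097546 = 0.0039018, 2/5 · 0.035156 = 0.014063, 1/5 · 0.039342 = 0.0078683; summing to 0.025833.
Dividing through by the total gives posterior P(box A | data) = 0.15104, P(box B | data) = 0.54437, P(box C | data) = 0.30459.
Averaging over the posterior, P(purple next | data) = (1/9)(0.15104) + (3/4)(0.54437) + (8/11)(0.30459) = 0.64658.

0.647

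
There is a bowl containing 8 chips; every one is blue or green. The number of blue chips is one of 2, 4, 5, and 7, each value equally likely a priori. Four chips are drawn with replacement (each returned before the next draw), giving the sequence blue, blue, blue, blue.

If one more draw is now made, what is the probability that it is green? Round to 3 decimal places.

Compute the likelihood of the observed sequence for each case: P(data | r = 2) = (2/8)(2/8)(2/8)(2/8) = 0.0039062; P(data | r = 4) = (4/8)(4/8)(4/8)(4/8) = 0.0625; P(data | r = 5) = (5/8)(5/8)(5/8)(5/8) = 0.15259; P(data | r = 7) = (7/8)(7/8)(7/8)(7/8) = 0.58618.
Weighting by the prior gives 1/4 · 0.0039062 = 0.00097656, 1/4 · 0.0625 = 0.015625, 1/4 · 0.15259 = 0.038147, 1/4 · 0.58618 = 0.14655; with total 0.20129.
Normalising, the posterior is P(r = 2 | data) = 0.0048514, P(r = 4 | data) = 0.077623, P(r = 5 | data) = 0.18951, P(r = 7 | data) = 0.72802.
So P(green next | data) = Σ P(green next | H) P(H | data) = (3/4)(0.0048514) + (1/2)(0.077623) + (3/8)(0.18951) + (1/8)(0.72802) = 0.20452.

0.205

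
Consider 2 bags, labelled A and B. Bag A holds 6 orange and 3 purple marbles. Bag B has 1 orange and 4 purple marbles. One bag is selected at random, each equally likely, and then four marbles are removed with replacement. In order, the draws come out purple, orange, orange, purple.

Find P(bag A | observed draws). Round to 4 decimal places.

0.6586

The likelihood of the observed sequence under each hypothesis: P(data | bag A) = (3/9)(6/9)(6/9)(3/9) = 0.049383; P(data | bag B) = (4/5)(1/5)(1/5)(4/5) = 0.0256.
Weighting by the prior gives 1/2 · 0.049383 = 0.024691, 1/2 · 0.0256 = 0.0128; with total 0.037491.
By Bayes' rule, P(bag A | data) = (0.024691) / (0.037491) = 0.65859.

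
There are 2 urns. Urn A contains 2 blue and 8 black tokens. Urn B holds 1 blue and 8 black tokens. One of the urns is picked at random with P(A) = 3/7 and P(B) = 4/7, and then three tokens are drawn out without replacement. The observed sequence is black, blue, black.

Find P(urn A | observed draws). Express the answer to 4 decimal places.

0.5122

The likelihood of the observed sequence under each hypothesis: P(data | urn A) = (8/10)(2/9)(7/8) = 7/45; P(data | urn B) = (8/9)(1/8)(7/7) = 1/9.
The prior-weighted likelihoods are 3/7 · 7/45 = 1/15, 4/7 · 1/9 = 4/63; with total 41/315.
By Bayes' rule, P(urn A | data) = (1/15) / (41/315) = 21/41.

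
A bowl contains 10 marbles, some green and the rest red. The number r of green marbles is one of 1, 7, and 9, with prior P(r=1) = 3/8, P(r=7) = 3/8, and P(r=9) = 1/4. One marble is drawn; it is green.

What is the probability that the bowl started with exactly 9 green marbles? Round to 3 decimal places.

Compute the likelihood of this draw for each case: P(data | r = 1) = (1/10) = 1/10; P(data | r = 7) = (7/10) = 7/10; P(data | r = 9) = (9/10) = 9/10.
Multiplying each by its prior: 3/8 · 1/10 = 3/80, 3/8 · 7/10 = 21/80, 1/4 · 9/10 = 9/40; these sum to 21/40.
Hence P(r = 9 | data) = (9/40) / (21/40) = 3/7.

0.429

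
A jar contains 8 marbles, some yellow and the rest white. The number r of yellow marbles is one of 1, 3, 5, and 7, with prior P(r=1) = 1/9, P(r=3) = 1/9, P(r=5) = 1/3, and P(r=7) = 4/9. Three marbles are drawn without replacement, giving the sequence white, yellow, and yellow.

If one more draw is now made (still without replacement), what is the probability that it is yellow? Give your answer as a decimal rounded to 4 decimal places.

0.7460

Under each hypothesis, the probability of the observed sequence is: P(data | r = 1) = (7/8)(1/7)(0/6) = 0; P(data | r = 3) = (5/8)(3/7)(2/6) = 5/56; P(data | r = 5) = (3/8)(5/7)(4/6) = 5/28; P(data | r = 7) = (1/8)(7/7)(6/6) = 1/8.
Multiplying each by its prior: 1/9 · 0 = 0, 1/9 · 5/56 = 5/504, 1/3 · 5/28 = 5/84, 4/9 · 1/8 = 1/18; these sum to 1/8.
Dividing through by the total gives posterior P(r = 1 | data) = 0, P(r = 3 | data) = 5/63, P(r = 5 | data) = 10/21, P(r = 7 | data) = 4/9.
Averaging over the posterior, P(yellow next | data) = (1/5)(5/63) + (3/5)(10/21) + (1)(4/9) = 47/63.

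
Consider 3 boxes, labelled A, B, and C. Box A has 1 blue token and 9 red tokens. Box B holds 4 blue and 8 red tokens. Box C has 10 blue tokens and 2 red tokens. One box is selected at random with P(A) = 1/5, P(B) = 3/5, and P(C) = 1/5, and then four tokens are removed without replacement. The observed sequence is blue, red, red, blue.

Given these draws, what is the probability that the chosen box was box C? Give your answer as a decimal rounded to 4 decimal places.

0.0820

Under each hypothesis, the probability of the observed sequence is: P(data | box A) = (1/10)(9/9)(8/8)(0/7) = 0; P(data | box B) = (4/12)(8/11)(7/10)(3/9) = 0.056566; P(data | box C) = (10/12)(2/11)(1/10)(9/9) = 0.015152.
Weighting by the prior gives 1/5 · 0 = 0, 3/5 · 0.056566 = 0.033939, 1/5 · 0.015152 = 0.0030303; these sum to 0.03697.
By Bayes' rule, P(box C | data) = (0.0030303) / (0.03697) = 0.081967.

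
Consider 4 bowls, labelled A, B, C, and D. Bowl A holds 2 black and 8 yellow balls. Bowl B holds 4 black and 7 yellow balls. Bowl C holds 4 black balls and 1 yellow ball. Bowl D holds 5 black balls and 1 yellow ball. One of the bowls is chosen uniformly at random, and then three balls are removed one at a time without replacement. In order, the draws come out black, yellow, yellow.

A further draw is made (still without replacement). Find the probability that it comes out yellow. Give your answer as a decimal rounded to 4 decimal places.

0.7360

For each hypothesis, P(data | H) works out to: P(data | bowl A) = (2/10)(8/9)(7/8) = 0.15556; P(data | bowl B) = (4/11)(7/10)(6/9) = 0.1697; P(data | bowl C) = (4/5)(1/4)(0/3) = 0; P(data | bowl D) = (5/6)(1/5)(0/4) = 0.
Multiplying each by its prior: 1/4 · 0.15556 = 0.038889, 1/4 · 0.1697 = 0.042424, 1/4 · 0 = 0, 1/4 · 0 = 0; with total 0.081313.
The posterior is then P(bowl A | data) = 0.47826, P(bowl B | data) = 0.52174, P(bowl C | data) = 0, P(bowl D | data) = 0.
So P(yellow next | data) = Σ P(yellow next | H) P(H | data) = (6/7)(0.47826) + (5/8)(0.52174) = 0.73602.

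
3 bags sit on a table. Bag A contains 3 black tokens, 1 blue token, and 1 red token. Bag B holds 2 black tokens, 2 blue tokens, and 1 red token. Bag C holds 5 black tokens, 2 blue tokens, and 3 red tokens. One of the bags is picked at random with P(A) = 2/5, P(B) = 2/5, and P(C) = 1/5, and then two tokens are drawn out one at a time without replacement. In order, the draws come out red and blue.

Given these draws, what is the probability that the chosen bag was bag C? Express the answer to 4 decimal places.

0.1818

The likelihood of the observed sequence under each hypothesis: P(data | bag A) = (1/5)(1/4) = 1/20; P(data | bag B) = (1/5)(2/4) = 1/10; P(data | bag C) = (3/10)(2/9) = 1/15.
Multiplying each by its prior: 2/5 · 1/20 = 1/50, 2/5 · 1/10 = 1/25, 1/5 · 1/15 = 1/75; with total 11/150.
By Bayes' rule, P(bag C | data) = (1/75) / (11/150) = 2/11.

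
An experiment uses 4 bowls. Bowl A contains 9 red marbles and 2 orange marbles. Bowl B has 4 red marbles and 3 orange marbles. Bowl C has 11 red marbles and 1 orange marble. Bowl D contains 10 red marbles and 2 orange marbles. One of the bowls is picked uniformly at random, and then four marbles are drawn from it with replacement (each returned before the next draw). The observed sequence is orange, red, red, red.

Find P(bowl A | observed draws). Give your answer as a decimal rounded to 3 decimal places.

Compute the likelihood of the observed sequence for each case: P(data | bowl A) = (2/11)(9/11)(9/11)(9/11) = 0.099583; P(data | bowl B) = (3/7)(4/7)(4/7)(4/7) = 0.079967; P(data | bowl C) = (1/12)(11/12)(11/12)(11/12) = 0.064188; P(data | bowl D) = (2/12)(10/12)(10/12)(10/12) = 0.096451.
The prior-weighted likelihoods are 1/4 · 0.099583 = 0.024896, 1/4 · 0.079967 = 0.019992, 1/4 · 0.064188 = 0.016047, 1/4 · 0.096451 = 0.024113; with total 0.085047.
Therefore the posterior P(bowl A | data) = (0.024896) / (0.085047) = 0.29273.

0.293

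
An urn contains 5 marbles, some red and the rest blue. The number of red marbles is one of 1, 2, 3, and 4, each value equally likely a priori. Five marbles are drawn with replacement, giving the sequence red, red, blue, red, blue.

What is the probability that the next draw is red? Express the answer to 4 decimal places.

The likelihood of the observed sequence under each hypothesis: P(data | r = 1) = (1/5)(1/5)(4/5)(1/5)(4/5) = 0.00512; P(data | r = 2) = (2/5)(2/5)(3/5)(2/5)(3/5) = 0.02304; P(data | r = 3) = (3/5)(3/5)(2/5)(3/5)(2/5) = 0.03456; P(data | r = 4) = (4/5)(4/5)(1/5)(4/5)(1/5) = 0.02048.
Weighting by the prior gives 1/4 · 0.00512 = 0.00128, 1/4 · 0.02304 = 0.00576, 1/4 · 0.03456 = 0.00864, 1/4 · 0.02048 = 0.00512; summing to 0.0208.
Normalising, the posterior is P(r = 1 | data) = 0.061538, P(r = 2 | data) = 0.27692, P(r = 3 | data) = 0.41538, P(r = 4 | data) = 0.24615.
Averaging over the posterior, P(red next | data) = (1/5)(0.061538) + (2/5)(0.27692) + (3/5)(0.41538) + (4/5)(0.24615) = 0.56923.

0.5692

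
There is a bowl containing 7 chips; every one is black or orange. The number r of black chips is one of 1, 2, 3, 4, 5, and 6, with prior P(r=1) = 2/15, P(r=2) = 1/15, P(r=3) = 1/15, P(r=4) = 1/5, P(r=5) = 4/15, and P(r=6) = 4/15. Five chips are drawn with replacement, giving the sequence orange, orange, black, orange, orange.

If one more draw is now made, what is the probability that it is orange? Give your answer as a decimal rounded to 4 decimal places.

0.6859

The likelihood of the observed sequence under each hypothesis: P(data | r = 1) = (6/7)(6/7)(1/7)(6/7)(6/7) = 0.077111; P(data | r = 2) = (5/7)(5/7)(2/7)(5/7)(5/7) = 0.074374; P(data | r = 3) = (4/7)(4/7)(3/7)(4/7)(4/7) = 0.045695; P(data | r = 4) = (3/7)(3/7)(4/7)(3/7)(3/7) = 0.019278; P(data | r = 5) = (2/7)(2/7)(5/7)(2/7)(2/7) = 0.0047599; P(data | r = 6) = (1/7)(1/7)(6/7)(1/7)(1/7) = 0.00035699.
Multiplying each by its prior: 2/15 · 0.077111 = 0.010281, 1/15 · 0.074374 = 0.0049583, 1/15 · 0.045695 = 0.0030463, 1/5 · 0.019278 = 0.0038555, 4/15 · 0.0047599 = 0.0012693, 4/15 · 0.00035699 = 9.5198e-05; with total 0.023506.
The posterior is then P(r = 1 | data) = 0.43739, P(r = 2 | data) = 0.21093, P(r = 3 | data) = 0.1296, P(r = 4 | data) = 0.16402, P(r = 5 | data) = 0.053999, P(r = 6 | data) = 0.0040499.
So P(orange next | data) = Σ P(orange next | H) P(H | data) = (6/7)(0.43739) + (5/7)(0.21093) + (4/7)(0.1296) + (3/7)(0.16402) + (2/7)(0.053999) + (1/7)(0.0040499) = 0.68594.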